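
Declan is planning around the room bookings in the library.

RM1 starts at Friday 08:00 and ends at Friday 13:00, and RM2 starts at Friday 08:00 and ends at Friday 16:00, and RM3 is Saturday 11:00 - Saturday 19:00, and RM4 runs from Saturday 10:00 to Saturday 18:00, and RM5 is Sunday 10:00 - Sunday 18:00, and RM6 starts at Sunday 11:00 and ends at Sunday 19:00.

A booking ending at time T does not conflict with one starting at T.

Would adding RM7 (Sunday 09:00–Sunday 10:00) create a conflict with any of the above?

No — it doesn't clash with anything

RM1: ends Friday 13:00 at or before RM7 starts Sunday 09:00 → clear.
RM2: ends Friday 16:00 at or before RM7 starts Sunday 09:00 → clear.
RM4: ends Saturday 18:00 at or before RM7 starts Sunday 09:00 → clear.
RM3: ends Saturday 19:00 at or before RM7 starts Sunday 09:00 → clear.
RM5: starts Sunday 10:00 at or after RM7 ends Sunday 10:00 → clear.
RM6: starts Sunday 11:00 at or after RM7 ends Sunday 10:00 → clear.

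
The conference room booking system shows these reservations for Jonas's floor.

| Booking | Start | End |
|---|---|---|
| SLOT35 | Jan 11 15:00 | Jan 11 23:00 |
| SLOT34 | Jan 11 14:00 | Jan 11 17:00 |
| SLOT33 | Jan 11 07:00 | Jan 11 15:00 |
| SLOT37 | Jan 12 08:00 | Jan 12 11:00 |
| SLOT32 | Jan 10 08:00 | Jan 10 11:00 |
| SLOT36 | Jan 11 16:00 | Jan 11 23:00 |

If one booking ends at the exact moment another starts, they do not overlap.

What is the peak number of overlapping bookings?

3

Sort all start/end points and keep a running count:
Jan 10 08:00 start SLOT32 → 1
Jan 10 11:00 end SLOT32 → 0
Jan 11 07:00 start SLOT33 → 1
Jan 11 14:00 start SLOT34 → 2
Jan 11 15:00 end SLOT33 → 1
Jan 11 15:00 start SLOT35 → 2
Jan 11 16:00 start SLOT36 → 3
Jan 11 17:00 end SLOT34 → 2
Jan 11 23:00 end SLOT35 → 1
Jan 11 23:00 end SLOT36 → 0
Jan 12 08:00 start SLOT37 → 1
Jan 12 11:00 end SLOT37 → 0
Peak is 3, at Jan 11 16:00 (SLOT34, SLOT35, SLOT36).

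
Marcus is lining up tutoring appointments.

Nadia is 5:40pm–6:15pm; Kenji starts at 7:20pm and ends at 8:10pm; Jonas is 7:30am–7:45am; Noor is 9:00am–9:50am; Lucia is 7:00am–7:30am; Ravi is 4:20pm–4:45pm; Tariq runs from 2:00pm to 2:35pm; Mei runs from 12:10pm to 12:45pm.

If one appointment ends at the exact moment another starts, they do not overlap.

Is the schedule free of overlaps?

Sorted by start: Lucia, Jonas, Noor, Mei, Tariq, Ravi, Nadia, Kenji.
Jonas starts exactly when Lucia ends (back-to-back, no overlap), so nothing later overlaps Lucia either.
Noor starts after Jonas ends, so nothing later overlaps Jonas either.
Mei starts after Noor ends, so nothing later overlaps Noor either.
Tariq starts after Mei ends, so nothing later overlaps Mei either.
Ravi starts after Tariq ends, so nothing later overlaps Tariq either.
Nadia starts after Ravi ends, so nothing later overlaps Ravi either.
Kenji starts after Nadia ends.
Every pair is clear; the schedule has no overlaps.

Yes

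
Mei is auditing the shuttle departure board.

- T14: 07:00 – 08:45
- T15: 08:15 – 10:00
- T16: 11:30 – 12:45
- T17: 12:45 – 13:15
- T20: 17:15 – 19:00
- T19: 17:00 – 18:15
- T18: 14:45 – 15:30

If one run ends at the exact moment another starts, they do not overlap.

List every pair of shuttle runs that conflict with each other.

Sorted by start: T14, T15, T16, T17, T18, T19, T20.
T15 starts before T14 ends → T14 and T15 overlap.
T16 starts after T14 ends, so T14 has no further overlaps.
T16 starts after T15 ends, so T15 has no further overlaps.
T17 starts exactly when T16 ends (back-to-back, no overlap), so T16 has no further overlaps.
T18 starts after T17 ends, so T17 has no further overlaps.
T19 starts after T18 ends, so T18 has no further overlaps.
T20 starts before T19 ends → T19 and T20 overlap.

T14 & T15, T19 & T20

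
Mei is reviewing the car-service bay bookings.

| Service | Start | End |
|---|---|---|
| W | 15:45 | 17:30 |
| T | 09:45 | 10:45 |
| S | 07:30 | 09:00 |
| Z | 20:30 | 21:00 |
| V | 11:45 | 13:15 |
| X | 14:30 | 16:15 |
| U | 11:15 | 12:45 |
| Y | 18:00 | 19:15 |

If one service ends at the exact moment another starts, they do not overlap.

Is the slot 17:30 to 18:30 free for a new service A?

No — it overlaps Y

S: ends 09:00 at or before A starts 17:30 → clear.
T: ends 10:45 at or before A starts 17:30 → clear.
U: ends 12:45 at or before A starts 17:30 → clear.
V: ends 13:15 at or before A starts 17:30 → clear.
X: ends 16:15 at or before A starts 17:30 → clear.
W: ends 17:30 at or before A starts 17:30 → clear.
Y: starts 18:00 before A ends 18:30, and ends 19:15 after A starts 17:30 → overlap.
Z: starts 20:30 at or after A ends 18:30 → clear.
A overlaps Y.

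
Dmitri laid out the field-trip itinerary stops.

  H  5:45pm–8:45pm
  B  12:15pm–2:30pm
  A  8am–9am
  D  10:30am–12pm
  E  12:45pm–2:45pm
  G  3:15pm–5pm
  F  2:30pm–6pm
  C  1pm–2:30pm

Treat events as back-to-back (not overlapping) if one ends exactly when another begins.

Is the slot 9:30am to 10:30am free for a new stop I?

Yes — the slot is free

A: ends 9am at or before I starts 9:30am → clear.
D: starts 10:30am at or after I ends 10:30am → clear.
B: starts 12:15pm at or after I ends 10:30am → clear.
E: starts 12:45pm at or after I ends 10:30am → clear.
C: starts 1pm at or after I ends 10:30am → clear.
F: starts 2:30pm at or after I ends 10:30am → clear.
G: starts 3:15pm at or after I ends 10:30am → clear.
H: starts 5:45pm at or after I ends 10:30am → clear.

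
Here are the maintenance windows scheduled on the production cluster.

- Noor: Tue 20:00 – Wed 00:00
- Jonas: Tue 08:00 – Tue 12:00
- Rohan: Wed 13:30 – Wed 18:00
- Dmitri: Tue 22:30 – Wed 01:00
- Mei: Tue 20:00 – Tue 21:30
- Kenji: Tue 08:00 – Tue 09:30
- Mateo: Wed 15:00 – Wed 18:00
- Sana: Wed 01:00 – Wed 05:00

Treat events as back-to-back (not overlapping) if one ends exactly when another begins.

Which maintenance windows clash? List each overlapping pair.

Check each pair: they overlap iff neither finishes before the other starts.
Sorted by start: Jonas, Kenji, Noor, Mei, Dmitri, Sana, Rohan, Mateo.
Kenji starts before Jonas ends → Jonas and Kenji overlap.
Noor starts after Jonas ends, so Jonas has no further overlaps.
Noor starts after Kenji ends, so Kenji has no further overlaps.
Mei starts before Noor ends → Noor and Mei overlap.
Dmitri starts before Noor ends → Noor and Dmitri overlap.
Sana starts after Noor ends, so Noor has no further overlaps.
Dmitri starts after Mei ends, so Mei has no further overlaps.
Sana starts exactly when Dmitri ends (back-to-back, no overlap), so Dmitri has no further overlaps.
Rohan starts after Sana ends, so Sana has no further overlaps.
Mateo starts before Rohan ends → Rohan and Mateo overlap.

Dmitri & Noor, Jonas & Kenji, Mateo & Rohan, Mei & Noor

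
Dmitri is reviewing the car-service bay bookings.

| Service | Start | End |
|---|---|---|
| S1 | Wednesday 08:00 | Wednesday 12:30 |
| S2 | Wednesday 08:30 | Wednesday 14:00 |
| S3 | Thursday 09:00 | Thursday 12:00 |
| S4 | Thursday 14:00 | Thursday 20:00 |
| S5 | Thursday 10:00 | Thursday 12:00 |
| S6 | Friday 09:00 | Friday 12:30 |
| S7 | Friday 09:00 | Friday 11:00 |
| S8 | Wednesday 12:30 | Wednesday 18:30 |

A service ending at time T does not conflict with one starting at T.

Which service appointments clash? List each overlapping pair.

Sorted by start: S1, S2, S8, S3, S5, S4, S6, S7.
S2 starts before S1 ends → S1 and S2 overlap.
S8 starts exactly when S1 ends (back-to-back, no overlap), so S1 has no further overlaps.
S8 starts before S2 ends → S2 and S8 overlap.
S3 starts after S2 ends, so S2 has no further overlaps.
S3 starts after S8 ends, so S8 has no further overlaps.
S5 starts before S3 ends → S3 and S5 overlap.
S4 starts after S3 ends, so S3 has no further overlaps.
S4 starts after S5 ends, so S5 has no further overlaps.
S6 starts after S4 ends, so S4 has no further overlaps.
S7 starts before S6 ends → S6 and S7 overlap.

S1 & S2, S2 & S8, S3 & S5, S6 & S7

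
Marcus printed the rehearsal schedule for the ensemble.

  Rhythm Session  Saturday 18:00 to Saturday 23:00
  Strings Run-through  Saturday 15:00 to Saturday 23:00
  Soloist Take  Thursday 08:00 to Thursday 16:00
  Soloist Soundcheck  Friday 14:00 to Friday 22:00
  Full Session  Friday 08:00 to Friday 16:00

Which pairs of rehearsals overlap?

Two intervals overlap when each starts before the other ends.
Sorted by start: Soloist Take, Full Session, Soloist Soundcheck, Strings Run-through, Rhythm Session.
Full Session starts after Soloist Take ends, so Soloist Take has no further overlaps.
Soloist Soundcheck starts before Full Session ends → Full Session and Soloist Soundcheck overlap.
Strings Run-through starts after Full Session ends, so Full Session has no further overlaps.
Strings Run-through starts after Soloist Soundcheck ends, so Soloist Soundcheck has no further overlaps.
Rhythm Session starts before Strings Run-through ends → Strings Run-through and Rhythm Session overlap.

Full Session & Soloist Soundcheck, Rhythm Session & Strings Run-through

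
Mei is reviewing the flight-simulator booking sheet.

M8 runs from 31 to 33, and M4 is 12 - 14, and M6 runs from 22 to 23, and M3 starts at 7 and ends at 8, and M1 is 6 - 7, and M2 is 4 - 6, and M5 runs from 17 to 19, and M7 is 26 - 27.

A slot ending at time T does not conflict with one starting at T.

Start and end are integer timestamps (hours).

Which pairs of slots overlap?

no overlapping pairs

Check each pair: they overlap iff neither finishes before the other starts.
Sorted by start: M2, M1, M3, M4, M5, M6, M7, M8.
M1 starts exactly when M2 ends (back-to-back, no overlap); M2 is clear from here.
M3 starts exactly when M1 ends (back-to-back, no overlap); M1 is clear from here.
M4 starts after M3 ends; M3 is clear from here.
M5 starts after M4 ends; M4 is clear from here.
M6 starts after M5 ends; M5 is clear from here.
M7 starts after M6 ends; M6 is clear from here.
M8 starts after M7 ends.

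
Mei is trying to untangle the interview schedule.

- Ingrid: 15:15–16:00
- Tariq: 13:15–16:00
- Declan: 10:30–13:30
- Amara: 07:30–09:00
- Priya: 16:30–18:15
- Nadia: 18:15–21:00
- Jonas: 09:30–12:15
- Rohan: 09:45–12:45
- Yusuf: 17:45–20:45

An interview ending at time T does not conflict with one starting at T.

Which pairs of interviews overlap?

Declan & Jonas, Declan & Rohan, Declan & Tariq, Ingrid & Tariq, Jonas & Rohan, Nadia & Yusuf, Priya & Yusuf

Two intervals overlap when each starts before the other ends.
Sorted by start: Amara, Jonas, Rohan, Declan, Tariq, Ingrid, Priya, Yusuf, Nadia.
Jonas starts after Amara ends, so nothing later overlaps Amara either.
Rohan starts before Jonas ends → Jonas and Rohan overlap.
Declan starts before Jonas ends → Jonas and Declan overlap.
Tariq starts after Jonas ends, so nothing later overlaps Jonas either.
Declan starts before Rohan ends → Rohan and Declan overlap.
Tariq starts after Rohan ends, so nothing later overlaps Rohan either.
Tariq starts before Declan ends → Declan and Tariq overlap.
Ingrid starts after Declan ends, so nothing later overlaps Declan either.
Ingrid starts before Tariq ends → Tariq and Ingrid overlap.
Priya starts after Tariq ends, so nothing later overlaps Tariq either.
Priya starts after Ingrid ends, so nothing later overlaps Ingrid either.
Yusuf starts before Priya ends → Priya and Yusuf overlap.
Nadia starts exactly when Priya ends (back-to-back, no overlap).
Nadia starts before Yusuf ends → Yusuf and Nadia overlap.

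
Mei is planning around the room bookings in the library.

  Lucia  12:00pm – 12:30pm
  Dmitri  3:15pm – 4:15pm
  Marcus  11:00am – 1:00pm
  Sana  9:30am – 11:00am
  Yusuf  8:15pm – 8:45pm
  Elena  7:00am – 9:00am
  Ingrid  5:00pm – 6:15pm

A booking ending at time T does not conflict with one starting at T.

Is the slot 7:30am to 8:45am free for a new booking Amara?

Elena: starts 7:00am before Amara ends 8:45am, and ends 9:00am after Amara starts 7:30am → overlap.
Sana: starts 9:30am at or after Amara ends 8:45am → clear.
Marcus: starts 11:00am at or after Amara ends 8:45am → clear.
Lucia: starts 12:00pm at or after Amara ends 8:45am → clear.
Dmitri: starts 3:15pm at or after Amara ends 8:45am → clear.
Ingrid: starts 5:00pm at or after Amara ends 8:45am → clear.
Yusuf: starts 8:15pm at or after Amara ends 8:45am → clear.
Amara overlaps Elena.

No — it overlaps Elena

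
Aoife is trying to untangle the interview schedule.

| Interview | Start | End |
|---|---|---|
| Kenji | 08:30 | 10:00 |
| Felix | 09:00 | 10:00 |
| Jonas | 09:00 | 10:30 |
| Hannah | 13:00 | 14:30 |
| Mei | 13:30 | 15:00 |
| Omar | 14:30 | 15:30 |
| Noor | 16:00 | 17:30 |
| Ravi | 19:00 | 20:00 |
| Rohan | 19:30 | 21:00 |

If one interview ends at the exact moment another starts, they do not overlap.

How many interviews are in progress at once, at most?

3

Walk through starts and ends in time order (an end at T is processed before a start at T):
08:30 start Kenji → 1
09:00 start Felix → 2
09:00 start Jonas → 3
10:00 end Felix → 2
10:00 end Kenji → 1
10:30 end Jonas → 0
13:00 start Hannah → 1
13:30 start Mei → 2
14:30 end Hannah → 1
14:30 start Omar → 2
15:00 end Mei → 1
15:30 end Omar → 0
16:00 start Noor → 1
17:30 end Noor → 0
19:00 start Ravi → 1
19:30 start Rohan → 2
20:00 end Ravi → 1
21:00 end Rohan → 0
Peak is 3, at 09:00 (Felix, Jonas, Kenji).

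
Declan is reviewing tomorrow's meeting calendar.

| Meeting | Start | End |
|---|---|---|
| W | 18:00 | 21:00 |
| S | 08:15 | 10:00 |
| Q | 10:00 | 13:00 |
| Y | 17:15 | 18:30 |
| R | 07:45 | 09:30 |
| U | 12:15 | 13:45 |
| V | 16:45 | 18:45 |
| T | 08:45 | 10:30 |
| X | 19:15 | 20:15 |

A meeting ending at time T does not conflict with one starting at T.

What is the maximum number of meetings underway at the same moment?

Walk through starts and ends in time order (an end at T is processed before a start at T):
07:45 start R → 1
08:15 start S → 2
08:45 start T → 3
09:30 end R → 2
10:00 end S → 1
10:00 start Q → 2
10:30 end T → 1
12:15 start U → 2
13:00 end Q → 1
13:45 end U → 0
16:45 start V → 1
17:15 start Y → 2
18:00 start W → 3
18:30 end Y → 2
18:45 end V → 1
19:15 start X → 2
20:15 end X → 1
21:00 end W → 0
Peak is 3, at 08:45 (R, S, T).

3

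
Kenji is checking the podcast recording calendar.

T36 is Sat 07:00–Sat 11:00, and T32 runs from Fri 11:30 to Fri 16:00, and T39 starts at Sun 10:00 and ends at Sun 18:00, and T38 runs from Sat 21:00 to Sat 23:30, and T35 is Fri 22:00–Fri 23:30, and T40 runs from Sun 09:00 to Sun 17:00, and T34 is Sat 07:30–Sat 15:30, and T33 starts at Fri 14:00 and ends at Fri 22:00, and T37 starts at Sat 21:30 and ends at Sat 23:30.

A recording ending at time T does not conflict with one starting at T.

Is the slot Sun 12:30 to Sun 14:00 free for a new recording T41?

No — it overlaps T39, T40

T32: ends Fri 16:00 at or before T41 starts Sun 12:30 → clear.
T33: ends Fri 22:00 at or before T41 starts Sun 12:30 → clear.
T35: ends Fri 23:30 at or before T41 starts Sun 12:30 → clear.
T36: ends Sat 11:00 at or before T41 starts Sun 12:30 → clear.
T34: ends Sat 15:30 at or before T41 starts Sun 12:30 → clear.
T38: ends Sat 23:30 at or before T41 starts Sun 12:30 → clear.
T37: ends Sat 23:30 at or before T41 starts Sun 12:30 → clear.
T40: starts Sun 09:00 before T41 ends Sun 14:00, and ends Sun 17:00 after T41 starts Sun 12:30 → overlap.
T39: starts Sun 10:00 before T41 ends Sun 14:00, and ends Sun 18:00 after T41 starts Sun 12:30 → overlap.
T41 overlaps T39, T40.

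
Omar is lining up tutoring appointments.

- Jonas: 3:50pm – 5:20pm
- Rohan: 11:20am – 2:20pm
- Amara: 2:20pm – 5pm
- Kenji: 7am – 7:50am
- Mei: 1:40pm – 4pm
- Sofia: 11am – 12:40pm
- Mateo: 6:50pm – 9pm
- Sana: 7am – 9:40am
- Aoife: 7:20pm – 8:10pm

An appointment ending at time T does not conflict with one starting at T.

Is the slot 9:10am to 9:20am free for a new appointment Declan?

Sana: starts 7am before Declan ends 9:20am, and ends 9:40am after Declan starts 9:10am → overlap.
Kenji: ends 7:50am at or before Declan starts 9:10am → clear.
Sofia: starts 11am at or after Declan ends 9:20am → clear.
Rohan: starts 11:20am at or after Declan ends 9:20am → clear.
Mei: starts 1:40pm at or after Declan ends 9:20am → clear.
Amara: starts 2:20pm at or after Declan ends 9:20am → clear.
Jonas: starts 3:50pm at or after Declan ends 9:20am → clear.
Mateo: starts 6:50pm at or after Declan ends 9:20am → clear.
Aoife: starts 7:20pm at or after Declan ends 9:20am → clear.
Declan overlaps Sana.

No — it overlaps Sana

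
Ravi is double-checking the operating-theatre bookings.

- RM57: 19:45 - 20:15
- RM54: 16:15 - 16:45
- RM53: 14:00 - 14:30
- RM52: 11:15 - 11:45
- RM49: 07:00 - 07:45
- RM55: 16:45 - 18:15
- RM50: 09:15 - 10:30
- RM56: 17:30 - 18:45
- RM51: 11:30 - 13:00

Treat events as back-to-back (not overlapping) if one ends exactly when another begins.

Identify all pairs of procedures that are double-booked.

RM51 & RM52, RM55 & RM56

Two intervals overlap when each starts before the other ends.
Sorted by start: RM49, RM50, RM52, RM51, RM53, RM54, RM55, RM56, RM57.
RM50 starts after RM49 ends — done with RM49.
RM52 starts after RM50 ends — done with RM50.
RM51 starts before RM52 ends → RM52 and RM51 overlap.
RM53 starts after RM52 ends — done with RM52.
RM53 starts after RM51 ends — done with RM51.
RM54 starts after RM53 ends — done with RM53.
RM55 starts exactly when RM54 ends (back-to-back, no overlap) — done with RM54.
RM56 starts before RM55 ends → RM55 and RM56 overlap.
RM57 starts after RM55 ends.
RM57 starts after RM56 ends.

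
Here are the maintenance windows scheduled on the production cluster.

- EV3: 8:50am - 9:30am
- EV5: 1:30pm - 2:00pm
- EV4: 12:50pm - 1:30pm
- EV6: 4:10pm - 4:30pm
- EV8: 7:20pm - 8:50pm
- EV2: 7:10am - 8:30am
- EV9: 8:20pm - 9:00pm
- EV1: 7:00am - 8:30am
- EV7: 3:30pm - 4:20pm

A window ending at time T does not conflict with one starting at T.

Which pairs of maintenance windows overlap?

Sorted by start: EV1, EV2, EV3, EV4, EV5, EV7, EV6, EV8, EV9.
EV2 starts before EV1 ends → EV1 and EV2 overlap.
EV3 starts after EV1 ends; EV1 is clear from here.
EV3 starts after EV2 ends; EV2 is clear from here.
EV4 starts after EV3 ends; EV3 is clear from here.
EV5 starts exactly when EV4 ends (back-to-back, no overlap); EV4 is clear from here.
EV7 starts after EV5 ends; EV5 is clear from here.
EV6 starts before EV7 ends → EV7 and EV6 overlap.
EV8 starts after EV7 ends; EV7 is clear from here.
EV8 starts after EV6 ends; EV6 is clear from here.
EV9 starts before EV8 ends → EV8 and EV9 overlap.

EV1 & EV2, EV6 & EV7, EV8 & EV9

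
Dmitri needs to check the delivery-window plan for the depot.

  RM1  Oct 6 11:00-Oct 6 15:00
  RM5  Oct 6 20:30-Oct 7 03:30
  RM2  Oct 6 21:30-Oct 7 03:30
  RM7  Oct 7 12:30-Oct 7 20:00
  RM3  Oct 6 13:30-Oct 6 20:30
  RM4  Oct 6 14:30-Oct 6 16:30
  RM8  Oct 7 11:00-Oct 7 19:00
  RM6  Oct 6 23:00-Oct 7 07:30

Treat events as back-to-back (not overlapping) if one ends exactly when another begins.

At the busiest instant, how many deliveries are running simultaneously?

Walk through starts and ends in time order (an end at T is processed before a start at T):
Oct 6 11:00 start RM1 → 1
Oct 6 13:30 start RM3 → 2
Oct 6 14:30 start RM4 → 3
Oct 6 15:00 end RM1 → 2
Oct 6 16:30 end RM4 → 1
Oct 6 20:30 end RM3 → 0
Oct 6 20:30 start RM5 → 1
Oct 6 21:30 start RM2 → 2
Oct 6 23:00 start RM6 → 3
Oct 7 03:30 end RM2 → 2
Oct 7 03:30 end RM5 → 1
Oct 7 07:30 end RM6 → 0
Oct 7 11:00 start RM8 → 1
Oct 7 12:30 start RM7 → 2
Oct 7 19:00 end RM8 → 1
Oct 7 20:00 end RM7 → 0
Peak is 3, at Oct 6 14:30 (RM1, RM3, RM4).

3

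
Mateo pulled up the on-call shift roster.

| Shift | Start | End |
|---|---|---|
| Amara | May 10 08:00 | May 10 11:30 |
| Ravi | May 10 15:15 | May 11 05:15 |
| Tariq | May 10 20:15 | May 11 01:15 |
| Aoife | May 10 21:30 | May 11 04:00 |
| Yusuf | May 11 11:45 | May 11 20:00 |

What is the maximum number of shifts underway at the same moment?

3

Sweep the timeline, counting +1 at each start and −1 at each end (ends before starts at a tie):
May 10 08:00 start Amara → 1
May 10 11:30 end Amara → 0
May 10 15:15 start Ravi → 1
May 10 20:15 start Tariq → 2
May 10 21:30 start Aoife → 3
May 11 01:15 end Tariq → 2
May 11 04:00 end Aoife → 1
May 11 05:15 end Ravi → 0
May 11 11:45 start Yusuf → 1
May 11 20:00 end Yusuf → 0
Peak is 3, at May 10 21:30 (Aoife, Ravi, Tariq).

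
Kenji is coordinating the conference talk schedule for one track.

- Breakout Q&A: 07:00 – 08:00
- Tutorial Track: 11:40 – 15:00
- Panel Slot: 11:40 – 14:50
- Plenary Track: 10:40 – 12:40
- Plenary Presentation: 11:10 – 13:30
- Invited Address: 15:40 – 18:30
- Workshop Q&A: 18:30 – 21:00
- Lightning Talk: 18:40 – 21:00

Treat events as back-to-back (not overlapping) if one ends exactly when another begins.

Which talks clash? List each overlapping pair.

Lightning Talk & Workshop Q&A, Panel Slot & Plenary Presentation, Panel Slot & Plenary Track, Panel Slot & Tutorial Track, Plenary Presentation & Plenary Track, Plenary Presentation & Tutorial Track, Plenary Track & Tutorial Track

Sorted by start: Breakout Q&A, Plenary Track, Plenary Presentation, Tutorial Track, Panel Slot, Invited Address, Workshop Q&A, Lightning Talk.
Plenary Track starts after Breakout Q&A ends — done with Breakout Q&A.
Plenary Presentation starts before Plenary Track ends → Plenary Track and Plenary Presentation overlap.
Tutorial Track starts before Plenary Track ends → Plenary Track and Tutorial Track overlap.
Panel Slot starts before Plenary Track ends → Plenary Track and Panel Slot overlap.
Invited Address starts after Plenary Track ends — done with Plenary Track.
Tutorial Track starts before Plenary Presentation ends → Plenary Presentation and Tutorial Track overlap.
Panel Slot starts before Plenary Presentation ends → Plenary Presentation and Panel Slot overlap.
Invited Address starts after Plenary Presentation ends — done with Plenary Presentation.
Panel Slot starts before Tutorial Track ends → Tutorial Track and Panel Slot overlap.
Invited Address starts after Tutorial Track ends — done with Tutorial Track.
Invited Address starts after Panel Slot ends — done with Panel Slot.
Workshop Q&A starts exactly when Invited Address ends (back-to-back, no overlap) — done with Invited Address.
Lightning Talk starts before Workshop Q&A ends → Workshop Q&A and Lightning Talk overlap.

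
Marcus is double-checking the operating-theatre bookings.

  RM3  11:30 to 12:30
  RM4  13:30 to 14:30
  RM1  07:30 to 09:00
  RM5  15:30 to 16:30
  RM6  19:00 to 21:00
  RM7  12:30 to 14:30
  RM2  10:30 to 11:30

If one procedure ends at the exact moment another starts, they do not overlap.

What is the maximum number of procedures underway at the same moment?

Sort all start/end points and keep a running count:
07:30 start RM1 → 1
09:00 end RM1 → 0
10:30 start RM2 → 1
11:30 end RM2 → 0
11:30 start RM3 → 1
12:30 end RM3 → 0
12:30 start RM7 → 1
13:30 start RM4 → 2
14:30 end RM4 → 1
14:30 end RM7 → 0
15:30 start RM5 → 1
16:30 end RM5 → 0
19:00 start RM6 → 1
21:00 end RM6 → 0
Peak is 2, at 13:30 (RM4, RM7).

2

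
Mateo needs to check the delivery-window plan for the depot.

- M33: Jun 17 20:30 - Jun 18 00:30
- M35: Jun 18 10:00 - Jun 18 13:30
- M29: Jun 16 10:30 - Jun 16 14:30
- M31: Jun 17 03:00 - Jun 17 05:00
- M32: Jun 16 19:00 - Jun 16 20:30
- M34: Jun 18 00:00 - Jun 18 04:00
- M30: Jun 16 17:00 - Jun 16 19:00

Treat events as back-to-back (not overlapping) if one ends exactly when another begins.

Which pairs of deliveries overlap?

M33 & M34

Sorted by start: M29, M30, M32, M31, M33, M34, M35.
M30 starts after M29 ends — done with M29.
M32 starts exactly when M30 ends (back-to-back, no overlap) — done with M30.
M31 starts after M32 ends — done with M32.
M33 starts after M31 ends — done with M31.
M34 starts before M33 ends → M33 and M34 overlap.
M35 starts after M33 ends.
M35 starts after M34 ends.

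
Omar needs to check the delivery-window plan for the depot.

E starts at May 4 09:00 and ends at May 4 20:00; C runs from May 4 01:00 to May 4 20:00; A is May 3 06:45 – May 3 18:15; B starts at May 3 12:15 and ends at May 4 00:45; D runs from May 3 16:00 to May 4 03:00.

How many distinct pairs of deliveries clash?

Sorted by start: A, B, D, C, E.
B starts before A ends → A and B overlap.
D starts before A ends → A and D overlap.
C starts after A ends, so nothing later overlaps A either.
D starts before B ends → B and D overlap.
C starts after B ends, so nothing later overlaps B either.
C starts before D ends → D and C overlap.
E starts after D ends.
E starts before C ends → C and E overlap.
Overlapping pairs: A & B, A & D, B & D, C & D, C & E — 5 in total.

5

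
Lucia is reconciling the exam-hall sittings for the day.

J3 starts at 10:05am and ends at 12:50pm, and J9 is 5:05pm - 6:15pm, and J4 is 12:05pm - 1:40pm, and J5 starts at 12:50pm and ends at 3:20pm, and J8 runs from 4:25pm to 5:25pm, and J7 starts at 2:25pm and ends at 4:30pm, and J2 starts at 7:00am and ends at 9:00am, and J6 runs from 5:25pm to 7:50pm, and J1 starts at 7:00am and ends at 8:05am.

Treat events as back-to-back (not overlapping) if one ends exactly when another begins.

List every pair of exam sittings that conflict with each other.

J1 & J2, J3 & J4, J4 & J5, J5 & J7, J6 & J9, J7 & J8, J8 & J9

Sorted by start: J1, J2, J3, J4, J5, J7, J8, J9, J6.
J2 starts before J1 ends → J1 and J2 overlap.
J3 starts after J1 ends, so J1 has no further overlaps.
J3 starts after J2 ends, so J2 has no further overlaps.
J4 starts before J3 ends → J3 and J4 overlap.
J5 starts exactly when J3 ends (back-to-back, no overlap), so J3 has no further overlaps.
J5 starts before J4 ends → J4 and J5 overlap.
J7 starts after J4 ends, so J4 has no further overlaps.
J7 starts before J5 ends → J5 and J7 overlap.
J8 starts after J5 ends, so J5 has no further overlaps.
J8 starts before J7 ends → J7 and J8 overlap.
J9 starts after J7 ends, so J7 has no further overlaps.
J9 starts before J8 ends → J8 and J9 overlap.
J6 starts exactly when J8 ends (back-to-back, no overlap).
J6 starts before J9 ends → J9 and J6 overlap.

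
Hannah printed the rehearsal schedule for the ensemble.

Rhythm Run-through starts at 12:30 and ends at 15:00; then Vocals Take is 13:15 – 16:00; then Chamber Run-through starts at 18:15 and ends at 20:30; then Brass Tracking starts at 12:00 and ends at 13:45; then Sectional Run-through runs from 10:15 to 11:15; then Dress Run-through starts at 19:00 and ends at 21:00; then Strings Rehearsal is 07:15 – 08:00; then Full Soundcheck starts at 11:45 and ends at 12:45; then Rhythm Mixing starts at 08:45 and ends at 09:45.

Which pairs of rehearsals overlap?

Two intervals overlap when each starts before the other ends.
Sorted by start: Strings Rehearsal, Rhythm Mixing, Sectional Run-through, Full Soundcheck, Brass Tracking, Rhythm Run-through, Vocals Take, Chamber Run-through, Dress Run-through.
Rhythm Mixing starts after Strings Rehearsal ends, so nothing later overlaps Strings Rehearsal either.
Sectional Run-through starts after Rhythm Mixing ends, so nothing later overlaps Rhythm Mixing either.
Full Soundcheck starts after Sectional Run-through ends, so nothing later overlaps Sectional Run-through either.
Brass Tracking starts before Full Soundcheck ends → Full Soundcheck and Brass Tracking overlap.
Rhythm Run-through starts before Full Soundcheck ends → Full Soundcheck and Rhythm Run-through overlap.
Vocals Take starts after Full Soundcheck ends, so nothing later overlaps Full Soundcheck either.
Rhythm Run-through starts before Brass Tracking ends → Brass Tracking and Rhythm Run-through overlap.
Vocals Take starts before Brass Tracking ends → Brass Tracking and Vocals Take overlap.
Chamber Run-through starts after Brass Tracking ends, so nothing later overlaps Brass Tracking either.
Vocals Take starts before Rhythm Run-through ends → Rhythm Run-through and Vocals Take overlap.
Chamber Run-through starts after Rhythm Run-through ends, so nothing later overlaps Rhythm Run-through either.
Chamber Run-through starts after Vocals Take ends, so nothing later overlaps Vocals Take either.
Dress Run-through starts before Chamber Run-through ends → Chamber Run-through and Dress Run-through overlap.

Brass Tracking & Full Soundcheck, Brass Tracking & Rhythm Run-through, Brass Tracking & Vocals Take, Chamber Run-through & Dress Run-through, Full Soundcheck & Rhythm Run-through, Rhythm Run-through & Vocals Take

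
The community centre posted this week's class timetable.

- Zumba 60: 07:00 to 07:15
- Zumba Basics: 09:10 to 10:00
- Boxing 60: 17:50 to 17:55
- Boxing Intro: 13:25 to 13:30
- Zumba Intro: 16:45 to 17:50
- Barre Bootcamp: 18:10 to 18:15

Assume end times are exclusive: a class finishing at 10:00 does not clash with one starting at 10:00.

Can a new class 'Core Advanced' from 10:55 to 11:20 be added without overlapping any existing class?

Yes — the slot is free

Zumba 60: ends 07:15 at or before Core Advanced starts 10:55 → clear.
Zumba Basics: ends 10:00 at or before Core Advanced starts 10:55 → clear.
Boxing Intro: starts 13:25 at or after Core Advanced ends 11:20 → clear.
Zumba Intro: starts 16:45 at or after Core Advanced ends 11:20 → clear.
Boxing 60: starts 17:50 at or after Core Advanced ends 11:20 → clear.
Barre Bootcamp: starts 18:10 at or after Core Advanced ends 11:20 → clear.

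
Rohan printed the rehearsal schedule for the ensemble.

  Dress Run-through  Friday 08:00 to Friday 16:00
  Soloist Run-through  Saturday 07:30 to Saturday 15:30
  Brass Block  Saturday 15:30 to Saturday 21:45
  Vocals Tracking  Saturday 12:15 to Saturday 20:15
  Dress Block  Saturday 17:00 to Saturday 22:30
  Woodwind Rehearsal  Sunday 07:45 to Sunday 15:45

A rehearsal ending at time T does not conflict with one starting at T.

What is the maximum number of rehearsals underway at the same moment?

3

Sort all start/end points and keep a running count:
Friday 08:00 start Dress Run-through → 1
Friday 16:00 end Dress Run-through → 0
Saturday 07:30 start Soloist Run-through → 1
Saturday 12:15 start Vocals Tracking → 2
Saturday 15:30 end Soloist Run-through → 1
Saturday 15:30 start Brass Block → 2
Saturday 17:00 start Dress Block → 3
Saturday 20:15 end Vocals Tracking → 2
Saturday 21:45 end Brass Block → 1
Saturday 22:30 end Dress Block → 0
Sunday 07:45 start Woodwind Rehearsal → 1
Sunday 15:45 end Woodwind Rehearsal → 0
Peak is 3, at Saturday 17:00 (Brass Block, Dress Block, Vocals Tracking).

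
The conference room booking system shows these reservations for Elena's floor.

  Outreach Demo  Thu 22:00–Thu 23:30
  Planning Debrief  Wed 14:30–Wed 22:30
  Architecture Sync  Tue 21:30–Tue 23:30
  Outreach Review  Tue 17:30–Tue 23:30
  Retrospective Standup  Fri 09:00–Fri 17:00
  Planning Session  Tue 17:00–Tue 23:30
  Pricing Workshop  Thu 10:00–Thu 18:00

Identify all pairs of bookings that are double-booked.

Architecture Sync & Outreach Review, Architecture Sync & Planning Session, Outreach Review & Planning Session

Sorted by start: Planning Session, Outreach Review, Architecture Sync, Planning Debrief, Pricing Workshop, Outreach Demo, Retrospective Standup.
Outreach Review starts before Planning Session ends → Planning Session and Outreach Review overlap.
Architecture Sync starts before Planning Session ends → Planning Session and Architecture Sync overlap.
Planning Debrief starts after Planning Session ends; Planning Session is clear from here.
Architecture Sync starts before Outreach Review ends → Outreach Review and Architecture Sync overlap.
Planning Debrief starts after Outreach Review ends; Outreach Review is clear from here.
Planning Debrief starts after Architecture Sync ends; Architecture Sync is clear from here.
Pricing Workshop starts after Planning Debrief ends; Planning Debrief is clear from here.
Outreach Demo starts after Pricing Workshop ends; Pricing Workshop is clear from here.
Retrospective Standup starts after Outreach Demo ends.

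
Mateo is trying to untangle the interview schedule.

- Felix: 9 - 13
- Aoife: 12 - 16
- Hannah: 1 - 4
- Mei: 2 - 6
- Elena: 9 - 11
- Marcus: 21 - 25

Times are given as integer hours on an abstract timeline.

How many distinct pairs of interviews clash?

Two intervals overlap when each starts before the other ends.
Sorted by start: Hannah, Mei, Felix, Elena, Aoife, Marcus.
Mei starts before Hannah ends → Hannah and Mei overlap.
Felix starts after Hannah ends, so nothing later overlaps Hannah either.
Felix starts after Mei ends, so nothing later overlaps Mei either.
Elena starts before Felix ends → Felix and Elena overlap.
Aoife starts before Felix ends → Felix and Aoife overlap.
Marcus starts after Felix ends.
Aoife starts after Elena ends, so nothing later overlaps Elena either.
Marcus starts after Aoife ends.
Overlapping pairs: Aoife & Felix, Elena & Felix, Hannah & Mei — 3 in total.

3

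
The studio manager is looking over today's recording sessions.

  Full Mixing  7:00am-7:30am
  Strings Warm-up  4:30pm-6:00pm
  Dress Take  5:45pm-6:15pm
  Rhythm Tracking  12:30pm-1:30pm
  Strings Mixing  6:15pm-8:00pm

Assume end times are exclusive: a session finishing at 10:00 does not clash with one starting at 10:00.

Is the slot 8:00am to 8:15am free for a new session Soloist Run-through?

Yes — the slot is free

Full Mixing: ends 7:30am at or before Soloist Run-through starts 8:00am → clear.
Rhythm Tracking: starts 12:30pm at or after Soloist Run-through ends 8:15am → clear.
Strings Warm-up: starts 4:30pm at or after Soloist Run-through ends 8:15am → clear.
Dress Take: starts 5:45pm at or after Soloist Run-through ends 8:15am → clear.
Strings Mixing: starts 6:15pm at or after Soloist Run-through ends 8:15am → clear.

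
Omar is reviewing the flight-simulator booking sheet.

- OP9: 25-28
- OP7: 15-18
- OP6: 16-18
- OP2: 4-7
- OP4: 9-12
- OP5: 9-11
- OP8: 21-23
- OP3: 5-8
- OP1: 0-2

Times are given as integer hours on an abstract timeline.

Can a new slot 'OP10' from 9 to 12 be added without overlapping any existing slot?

OP1: ends 2 at or before OP10 starts 9 → clear.
OP2: ends 7 at or before OP10 starts 9 → clear.
OP3: ends 8 at or before OP10 starts 9 → clear.
OP4: starts 9 before OP10 ends 12, and ends 12 after OP10 starts 9 → overlap.
OP5: starts 9 before OP10 ends 12, and ends 11 after OP10 starts 9 → overlap.
OP7: starts 15 at or after OP10 ends 12 → clear.
OP6: starts 16 at or after OP10 ends 12 → clear.
OP8: starts 21 at or after OP10 ends 12 → clear.
OP9: starts 25 at or after OP10 ends 12 → clear.
OP10 overlaps OP4, OP5.

No — it overlaps OP4, OP5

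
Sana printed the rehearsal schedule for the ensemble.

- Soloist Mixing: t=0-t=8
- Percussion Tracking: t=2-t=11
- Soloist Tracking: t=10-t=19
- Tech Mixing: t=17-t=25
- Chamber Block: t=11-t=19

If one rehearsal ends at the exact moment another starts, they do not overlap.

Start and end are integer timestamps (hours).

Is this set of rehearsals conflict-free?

No

Sorted by start: Soloist Mixing, Percussion Tracking, Soloist Tracking, Chamber Block, Tech Mixing.
Percussion Tracking starts before Soloist Mixing ends → Soloist Mixing and Percussion Tracking overlap.
That's a conflict, so the schedule is not conflict-free.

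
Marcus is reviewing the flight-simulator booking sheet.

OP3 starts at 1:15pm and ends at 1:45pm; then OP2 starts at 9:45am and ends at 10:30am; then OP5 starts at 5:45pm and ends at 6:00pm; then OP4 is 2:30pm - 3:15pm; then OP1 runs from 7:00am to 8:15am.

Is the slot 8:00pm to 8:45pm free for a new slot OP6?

OP1: ends 8:15am at or before OP6 starts 8:00pm → clear.
OP2: ends 10:30am at or before OP6 starts 8:00pm → clear.
OP3: ends 1:45pm at or before OP6 starts 8:00pm → clear.
OP4: ends 3:15pm at or before OP6 starts 8:00pm → clear.
OP5: ends 6:00pm at or before OP6 starts 8:00pm → clear.

Yes — the slot is free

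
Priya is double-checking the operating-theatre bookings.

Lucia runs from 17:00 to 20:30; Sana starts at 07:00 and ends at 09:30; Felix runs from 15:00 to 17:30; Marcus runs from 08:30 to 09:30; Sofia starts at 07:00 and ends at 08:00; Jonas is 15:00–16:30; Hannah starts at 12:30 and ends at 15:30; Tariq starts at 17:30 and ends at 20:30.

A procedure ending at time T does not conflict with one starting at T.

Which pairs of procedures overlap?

Sorted by start: Sofia, Sana, Marcus, Hannah, Felix, Jonas, Lucia, Tariq.
Sana starts before Sofia ends → Sofia and Sana overlap.
Marcus starts after Sofia ends, so nothing later overlaps Sofia either.
Marcus starts before Sana ends → Sana and Marcus overlap.
Hannah starts after Sana ends, so nothing later overlaps Sana either.
Hannah starts after Marcus ends, so nothing later overlaps Marcus either.
Felix starts before Hannah ends → Hannah and Felix overlap.
Jonas starts before Hannah ends → Hannah and Jonas overlap.
Lucia starts after Hannah ends, so nothing later overlaps Hannah either.
Jonas starts before Felix ends → Felix and Jonas overlap.
Lucia starts before Felix ends → Felix and Lucia overlap.
Tariq starts exactly when Felix ends (back-to-back, no overlap).
Lucia starts after Jonas ends, so nothing later overlaps Jonas either.
Tariq starts before Lucia ends → Lucia and Tariq overlap.

Felix & Hannah, Felix & Jonas, Felix & Lucia, Hannah & Jonas, Lucia & Tariq, Marcus & Sana, Sana & Sofia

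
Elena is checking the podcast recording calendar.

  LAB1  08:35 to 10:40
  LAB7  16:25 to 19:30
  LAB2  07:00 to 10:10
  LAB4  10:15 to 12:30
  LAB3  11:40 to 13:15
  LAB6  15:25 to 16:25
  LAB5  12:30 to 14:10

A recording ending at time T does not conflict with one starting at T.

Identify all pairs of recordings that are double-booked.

Two intervals overlap when each starts before the other ends.
Sorted by start: LAB2, LAB1, LAB4, LAB3, LAB5, LAB6, LAB7.
LAB1 starts before LAB2 ends → LAB2 and LAB1 overlap.
LAB4 starts after LAB2 ends; LAB2 is clear from here.
LAB4 starts before LAB1 ends → LAB1 and LAB4 overlap.
LAB3 starts after LAB1 ends; LAB1 is clear from here.
LAB3 starts before LAB4 ends → LAB4 and LAB3 overlap.
LAB5 starts exactly when LAB4 ends (back-to-back, no overlap); LAB4 is clear from here.
LAB5 starts before LAB3 ends → LAB3 and LAB5 overlap.
LAB6 starts after LAB3 ends; LAB3 is clear from here.
LAB6 starts after LAB5 ends; LAB5 is clear from here.
LAB7 starts exactly when LAB6 ends (back-to-back, no overlap).

LAB1 & LAB2, LAB1 & LAB4, LAB3 & LAB4, LAB3 & LAB5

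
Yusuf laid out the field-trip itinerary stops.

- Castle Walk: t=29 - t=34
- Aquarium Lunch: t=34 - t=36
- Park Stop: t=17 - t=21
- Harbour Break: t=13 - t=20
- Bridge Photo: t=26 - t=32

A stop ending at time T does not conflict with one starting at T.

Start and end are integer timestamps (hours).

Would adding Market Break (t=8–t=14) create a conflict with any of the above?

Harbour Break: starts t=13 before Market Break ends t=14, and ends t=20 after Market Break starts t=8 → overlap.
Park Stop: starts t=17 at or after Market Break ends t=14 → clear.
Bridge Photo: starts t=26 at or after Market Break ends t=14 → clear.
Castle Walk: starts t=29 at or after Market Break ends t=14 → clear.
Aquarium Lunch: starts t=34 at or after Market Break ends t=14 → clear.
Market Break overlaps Harbour Break.

Yes — it overlaps Harbour Break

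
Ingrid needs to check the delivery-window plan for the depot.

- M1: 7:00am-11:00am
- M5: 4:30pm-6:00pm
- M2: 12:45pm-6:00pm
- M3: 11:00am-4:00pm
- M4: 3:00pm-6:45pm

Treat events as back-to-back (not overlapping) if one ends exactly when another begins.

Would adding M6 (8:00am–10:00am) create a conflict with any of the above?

Yes — it overlaps M1

M1: starts 7:00am before M6 ends 10:00am, and ends 11:00am after M6 starts 8:00am → overlap.
M3: starts 11:00am at or after M6 ends 10:00am → clear.
M2: starts 12:45pm at or after M6 ends 10:00am → clear.
M4: starts 3:00pm at or after M6 ends 10:00am → clear.
M5: starts 4:30pm at or after M6 ends 10:00am → clear.
M6 overlaps M1.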